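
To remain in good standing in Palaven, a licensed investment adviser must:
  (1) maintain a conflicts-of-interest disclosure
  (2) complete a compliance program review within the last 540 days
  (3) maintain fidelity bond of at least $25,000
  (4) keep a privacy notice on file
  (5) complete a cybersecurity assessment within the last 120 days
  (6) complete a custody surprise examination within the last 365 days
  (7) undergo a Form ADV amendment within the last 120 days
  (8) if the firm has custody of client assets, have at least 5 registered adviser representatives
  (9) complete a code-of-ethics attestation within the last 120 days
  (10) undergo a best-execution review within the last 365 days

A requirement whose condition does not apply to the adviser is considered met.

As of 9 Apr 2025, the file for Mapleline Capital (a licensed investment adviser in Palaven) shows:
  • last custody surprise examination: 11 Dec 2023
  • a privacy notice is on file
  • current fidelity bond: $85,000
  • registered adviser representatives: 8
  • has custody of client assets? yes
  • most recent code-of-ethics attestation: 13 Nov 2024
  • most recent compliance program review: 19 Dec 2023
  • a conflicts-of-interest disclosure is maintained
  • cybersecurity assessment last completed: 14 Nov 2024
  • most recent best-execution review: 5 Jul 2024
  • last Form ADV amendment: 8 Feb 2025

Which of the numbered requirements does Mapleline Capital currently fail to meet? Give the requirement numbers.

5, 6, 9

1. conflicts-of-interest disclosure present → met
2. compliance program review 477 days ago vs limit 540 → met
3. fidelity bond $85,000 ≥ $25,000 → met
4. privacy notice present → met
5. cybersecurity assessment 146 days ago vs limit 120 → not met
6. custody surprise examination 485 days ago vs limit 365 → not met
7. Form ADV amendment 60 days ago vs limit 120 → met
8. condition 'has custody of client assets' holds; registered adviser representatives 8 ≥ 5 → met
9. code-of-ethics attestation 147 days ago vs limit 120 → not met
10. best-execution review 278 days ago vs limit 365 → met
Not met: 5, 6, 9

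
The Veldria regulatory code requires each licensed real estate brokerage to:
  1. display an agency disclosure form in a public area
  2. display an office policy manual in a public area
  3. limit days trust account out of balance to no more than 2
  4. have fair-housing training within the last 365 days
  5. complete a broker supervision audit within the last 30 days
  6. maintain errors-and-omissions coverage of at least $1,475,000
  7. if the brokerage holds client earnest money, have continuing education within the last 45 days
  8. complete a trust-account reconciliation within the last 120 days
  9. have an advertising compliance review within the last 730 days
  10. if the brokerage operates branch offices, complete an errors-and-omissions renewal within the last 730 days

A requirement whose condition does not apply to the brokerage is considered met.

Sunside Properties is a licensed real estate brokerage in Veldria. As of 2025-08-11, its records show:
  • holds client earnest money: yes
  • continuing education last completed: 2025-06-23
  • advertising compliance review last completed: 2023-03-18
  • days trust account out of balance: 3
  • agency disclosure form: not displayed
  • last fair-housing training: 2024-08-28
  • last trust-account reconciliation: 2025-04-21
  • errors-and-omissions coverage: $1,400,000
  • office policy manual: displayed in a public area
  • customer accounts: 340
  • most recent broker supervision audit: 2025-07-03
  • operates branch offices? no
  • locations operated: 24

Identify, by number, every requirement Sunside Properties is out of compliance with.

1. agency disclosure form absent → not met
2. office policy manual present → met
3. days trust account out of balance 3 > 2 → not met
4. fair-housing training 348 days ago vs limit 365 → met
5. broker supervision audit 39 days ago vs limit 30 → not met
6. errors-and-omissions coverage $1,400,000 < $1,475,000 → not met
7. condition 'holds client earnest money' holds; continuing education 49 days ago vs limit 45 → not met
8. trust-account reconciliation 112 days ago vs limit 120 → met
9. advertising compliance review 877 days ago vs limit 730 → not met
10. condition 'operates branch offices' does not hold → requirement n/a → met
Not met: 1, 3, 5, 6, 7, 9

1, 3, 5, 6, 7, 9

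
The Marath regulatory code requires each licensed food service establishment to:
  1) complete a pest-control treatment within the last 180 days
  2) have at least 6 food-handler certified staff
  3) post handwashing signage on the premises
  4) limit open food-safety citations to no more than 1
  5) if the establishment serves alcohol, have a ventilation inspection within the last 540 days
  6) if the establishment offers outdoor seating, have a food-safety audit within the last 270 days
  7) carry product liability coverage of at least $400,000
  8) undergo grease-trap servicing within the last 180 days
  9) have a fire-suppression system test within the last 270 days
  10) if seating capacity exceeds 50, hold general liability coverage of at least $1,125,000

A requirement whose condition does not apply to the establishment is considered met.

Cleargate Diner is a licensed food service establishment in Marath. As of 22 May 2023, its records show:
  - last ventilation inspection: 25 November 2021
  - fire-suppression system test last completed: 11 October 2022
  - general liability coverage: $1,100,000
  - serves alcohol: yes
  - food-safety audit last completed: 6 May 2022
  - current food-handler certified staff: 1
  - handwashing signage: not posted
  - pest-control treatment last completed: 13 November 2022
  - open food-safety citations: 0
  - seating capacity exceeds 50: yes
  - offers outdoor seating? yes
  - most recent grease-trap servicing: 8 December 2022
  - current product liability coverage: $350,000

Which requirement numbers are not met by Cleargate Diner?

1. pest-control treatment 190 days ago vs limit 180 → not met
2. food-handler certified staff 1 < 6 → not met
3. handwashing signage absent → not met
4. open food-safety citations 0 ≤ 1 → met
5. condition 'serves alcohol' holds; ventilation inspection 543 days ago vs limit 540 → not met
6. condition 'offers outdoor seating' holds; food-safety audit 381 days ago vs limit 270 → not met
7. product liability coverage $350,000 < $400,000 → not met
8. grease-trap servicing 165 days ago vs limit 180 → met
9. fire-suppression system test 223 days ago vs limit 270 → met
10. condition 'seating capacity exceeds 50' holds; general liability coverage $1,100,000 < $1,125,000 → not met
Not met: 1, 2, 3, 5, 6, 7, 10

1, 2, 3, 5, 6, 7, 10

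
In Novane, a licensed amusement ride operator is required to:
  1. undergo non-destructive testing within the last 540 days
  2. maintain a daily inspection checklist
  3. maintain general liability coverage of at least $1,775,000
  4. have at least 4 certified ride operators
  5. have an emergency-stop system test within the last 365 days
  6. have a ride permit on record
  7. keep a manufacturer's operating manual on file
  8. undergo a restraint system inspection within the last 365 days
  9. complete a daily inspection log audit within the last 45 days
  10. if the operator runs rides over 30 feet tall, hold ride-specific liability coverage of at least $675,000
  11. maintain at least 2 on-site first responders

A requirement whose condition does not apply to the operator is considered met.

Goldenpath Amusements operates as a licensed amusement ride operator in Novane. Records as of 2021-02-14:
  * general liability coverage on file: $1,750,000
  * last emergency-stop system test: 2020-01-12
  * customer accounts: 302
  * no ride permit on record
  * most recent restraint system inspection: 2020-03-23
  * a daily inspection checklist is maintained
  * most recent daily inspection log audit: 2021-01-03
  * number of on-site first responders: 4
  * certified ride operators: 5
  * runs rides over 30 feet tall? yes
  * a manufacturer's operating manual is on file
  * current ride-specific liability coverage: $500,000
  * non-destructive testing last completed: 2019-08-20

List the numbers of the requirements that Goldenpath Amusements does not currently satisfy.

1, 3, 5, 6, 10

1. non-destructive testing 544 days ago vs limit 540 → not met
2. daily inspection checklist present → met
3. general liability coverage $1,750,000 < $1,775,000 → not met
4. certified ride operators 5 ≥ 4 → met
5. emergency-stop system test 399 days ago vs limit 365 → not met
6. ride permit absent → not met
7. manufacturer's operating manual present → met
8. restraint system inspection 328 days ago vs limit 365 → met
9. daily inspection log audit 42 days ago vs limit 45 → met
10. condition 'runs rides over 30 feet tall' holds; ride-specific liability coverage $500,000 < $675,000 → not met
11. on-site first responders 4 ≥ 2 → met
Not met: 1, 3, 5, 6, 10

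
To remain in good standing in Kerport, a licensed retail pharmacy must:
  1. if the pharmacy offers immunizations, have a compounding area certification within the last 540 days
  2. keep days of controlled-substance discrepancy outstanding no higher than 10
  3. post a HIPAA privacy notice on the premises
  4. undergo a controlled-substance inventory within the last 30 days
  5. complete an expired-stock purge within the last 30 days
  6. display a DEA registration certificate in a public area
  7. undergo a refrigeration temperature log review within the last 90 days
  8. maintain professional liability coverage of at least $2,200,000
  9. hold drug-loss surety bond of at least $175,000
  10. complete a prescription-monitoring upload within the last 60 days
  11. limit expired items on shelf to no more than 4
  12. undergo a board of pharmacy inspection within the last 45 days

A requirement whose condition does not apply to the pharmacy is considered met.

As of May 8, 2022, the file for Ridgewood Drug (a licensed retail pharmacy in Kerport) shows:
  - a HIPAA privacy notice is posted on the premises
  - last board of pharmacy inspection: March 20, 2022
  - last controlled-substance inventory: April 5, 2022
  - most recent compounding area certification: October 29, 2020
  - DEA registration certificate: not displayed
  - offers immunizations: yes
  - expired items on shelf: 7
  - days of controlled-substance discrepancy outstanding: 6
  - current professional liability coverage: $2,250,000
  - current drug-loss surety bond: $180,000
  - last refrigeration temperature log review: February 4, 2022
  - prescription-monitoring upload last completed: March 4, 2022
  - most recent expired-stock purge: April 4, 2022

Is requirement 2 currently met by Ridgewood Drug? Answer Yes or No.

Yes

2. days of controlled-substance discrepancy outstanding 6 ≤ 10 → met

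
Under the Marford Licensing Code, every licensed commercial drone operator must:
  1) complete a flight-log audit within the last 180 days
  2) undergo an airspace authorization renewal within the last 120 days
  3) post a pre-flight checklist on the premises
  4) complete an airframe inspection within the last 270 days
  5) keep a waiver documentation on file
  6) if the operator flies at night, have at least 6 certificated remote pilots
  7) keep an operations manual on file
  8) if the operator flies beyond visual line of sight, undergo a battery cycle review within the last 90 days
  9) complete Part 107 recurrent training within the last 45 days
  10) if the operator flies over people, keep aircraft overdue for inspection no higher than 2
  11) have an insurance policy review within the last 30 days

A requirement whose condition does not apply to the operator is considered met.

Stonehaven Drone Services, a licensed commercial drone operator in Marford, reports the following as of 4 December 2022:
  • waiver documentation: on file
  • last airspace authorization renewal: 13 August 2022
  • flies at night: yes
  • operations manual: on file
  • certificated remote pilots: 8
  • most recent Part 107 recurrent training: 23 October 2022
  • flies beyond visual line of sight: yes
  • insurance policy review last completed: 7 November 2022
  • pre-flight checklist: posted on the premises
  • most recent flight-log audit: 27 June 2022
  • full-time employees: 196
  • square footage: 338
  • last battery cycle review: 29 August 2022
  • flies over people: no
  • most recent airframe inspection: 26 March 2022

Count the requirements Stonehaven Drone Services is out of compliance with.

1. flight-log audit 160 days ago vs limit 180 → met
2. airspace authorization renewal 113 days ago vs limit 120 → met
3. pre-flight checklist present → met
4. airframe inspection 253 days ago vs limit 270 → met
5. waiver documentation present → met
6. condition 'flies at night' holds; certificated remote pilots 8 ≥ 6 → met
7. operations manual present → met
8. condition 'flies beyond visual line of sight' holds; battery cycle review 97 days ago vs limit 90 → not met
9. Part 107 recurrent training 42 days ago vs limit 45 → met
10. condition 'flies over people' does not hold → requirement n/a → met
11. insurance policy review 27 days ago vs limit 30 → met
Not met: 1 of 11

1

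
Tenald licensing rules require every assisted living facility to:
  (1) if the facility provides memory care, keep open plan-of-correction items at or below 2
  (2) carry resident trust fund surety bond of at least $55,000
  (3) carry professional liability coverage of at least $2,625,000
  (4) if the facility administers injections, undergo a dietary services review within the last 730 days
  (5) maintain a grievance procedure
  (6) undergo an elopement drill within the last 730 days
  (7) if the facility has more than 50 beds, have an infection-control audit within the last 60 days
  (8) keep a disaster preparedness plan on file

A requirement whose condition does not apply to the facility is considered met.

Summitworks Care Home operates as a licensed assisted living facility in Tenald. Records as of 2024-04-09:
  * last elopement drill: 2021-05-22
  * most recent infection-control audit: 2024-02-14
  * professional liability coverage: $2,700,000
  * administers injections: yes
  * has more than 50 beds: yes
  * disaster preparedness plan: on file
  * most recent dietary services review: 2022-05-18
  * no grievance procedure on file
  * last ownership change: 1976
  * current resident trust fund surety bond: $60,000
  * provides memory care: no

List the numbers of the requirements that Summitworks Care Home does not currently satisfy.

5, 6

1. condition 'provides memory care' does not hold → requirement n/a → met
2. resident trust fund surety bond $60,000 ≥ $55,000 → met
3. professional liability coverage $2,700,000 ≥ $2,625,000 → met
4. condition 'administers injections' holds; dietary services review 692 days ago vs limit 730 → met
5. grievance procedure absent → not met
6. elopement drill 1053 days ago vs limit 730 → not met
7. condition 'has more than 50 beds' holds; infection-control audit 55 days ago vs limit 60 → met
8. disaster preparedness plan present → met
Not met: 5, 6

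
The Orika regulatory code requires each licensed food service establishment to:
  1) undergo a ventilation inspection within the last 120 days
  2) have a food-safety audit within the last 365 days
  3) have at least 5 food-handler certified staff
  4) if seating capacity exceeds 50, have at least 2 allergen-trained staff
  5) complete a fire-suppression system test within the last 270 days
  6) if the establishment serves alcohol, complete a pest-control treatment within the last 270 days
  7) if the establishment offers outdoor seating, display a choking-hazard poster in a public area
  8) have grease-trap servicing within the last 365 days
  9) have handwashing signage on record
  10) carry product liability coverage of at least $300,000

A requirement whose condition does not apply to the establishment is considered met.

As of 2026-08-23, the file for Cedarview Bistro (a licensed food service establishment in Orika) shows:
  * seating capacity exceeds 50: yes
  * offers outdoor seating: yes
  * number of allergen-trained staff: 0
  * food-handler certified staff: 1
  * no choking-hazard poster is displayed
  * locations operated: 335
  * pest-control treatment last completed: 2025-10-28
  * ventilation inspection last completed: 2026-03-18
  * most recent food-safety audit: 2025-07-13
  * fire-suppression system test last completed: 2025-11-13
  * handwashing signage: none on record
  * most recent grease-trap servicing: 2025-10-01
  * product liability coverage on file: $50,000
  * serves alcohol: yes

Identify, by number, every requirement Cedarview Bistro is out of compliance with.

1. ventilation inspection 158 days ago vs limit 120 → not met
2. food-safety audit 406 days ago vs limit 365 → not met
3. food-handler certified staff 1 < 5 → not met
4. condition 'seating capacity exceeds 50' holds; allergen-trained staff 0 < 2 → not met
5. fire-suppression system test 283 days ago vs limit 270 → not met
6. condition 'serves alcohol' holds; pest-control treatment 299 days ago vs limit 270 → not met
7. condition 'offers outdoor seating' holds; choking-hazard poster absent → not met
8. grease-trap servicing 326 days ago vs limit 365 → met
9. handwashing signage absent → not met
10. product liability coverage $50,000 < $300,000 → not met
Not met: 1, 2, 3, 4, 5, 6, 7, 9, 10

1, 2, 3, 4, 5, 6, 7, 9, 10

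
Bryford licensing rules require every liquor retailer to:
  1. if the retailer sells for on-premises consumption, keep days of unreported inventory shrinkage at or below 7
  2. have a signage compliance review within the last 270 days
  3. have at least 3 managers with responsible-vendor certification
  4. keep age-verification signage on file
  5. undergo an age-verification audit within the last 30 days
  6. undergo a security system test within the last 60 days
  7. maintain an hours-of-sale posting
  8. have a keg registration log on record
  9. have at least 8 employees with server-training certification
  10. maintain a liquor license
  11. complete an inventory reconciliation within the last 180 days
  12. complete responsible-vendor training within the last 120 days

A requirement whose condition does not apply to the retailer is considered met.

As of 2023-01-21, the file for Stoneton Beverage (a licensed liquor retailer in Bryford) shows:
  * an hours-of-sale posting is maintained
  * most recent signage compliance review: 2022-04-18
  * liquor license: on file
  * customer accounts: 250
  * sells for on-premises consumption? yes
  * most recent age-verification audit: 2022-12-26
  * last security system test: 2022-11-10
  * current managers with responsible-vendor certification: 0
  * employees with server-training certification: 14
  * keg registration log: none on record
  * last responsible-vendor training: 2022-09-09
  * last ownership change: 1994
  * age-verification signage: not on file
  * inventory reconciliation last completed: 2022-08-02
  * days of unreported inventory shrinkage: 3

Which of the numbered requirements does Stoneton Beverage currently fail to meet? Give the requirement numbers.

1. condition 'sells for on-premises consumption' holds; days of unreported inventory shrinkage 3 ≤ 7 → met
2. signage compliance review 278 days ago vs limit 270 → not met
3. managers with responsible-vendor certification 0 < 3 → not met
4. age-verification signage absent → not met
5. age-verification audit 26 days ago vs limit 30 → met
6. security system test 72 days ago vs limit 60 → not met
7. hours-of-sale posting present → met
8. keg registration log absent → not met
9. employees with server-training certification 14 ≥ 8 → met
10. liquor license present → met
11. inventory reconciliation 172 days ago vs limit 180 → met
12. responsible-vendor training 134 days ago vs limit 120 → not met
Not met: 2, 3, 4, 6, 8, 12

2, 3, 4, 6, 8, 12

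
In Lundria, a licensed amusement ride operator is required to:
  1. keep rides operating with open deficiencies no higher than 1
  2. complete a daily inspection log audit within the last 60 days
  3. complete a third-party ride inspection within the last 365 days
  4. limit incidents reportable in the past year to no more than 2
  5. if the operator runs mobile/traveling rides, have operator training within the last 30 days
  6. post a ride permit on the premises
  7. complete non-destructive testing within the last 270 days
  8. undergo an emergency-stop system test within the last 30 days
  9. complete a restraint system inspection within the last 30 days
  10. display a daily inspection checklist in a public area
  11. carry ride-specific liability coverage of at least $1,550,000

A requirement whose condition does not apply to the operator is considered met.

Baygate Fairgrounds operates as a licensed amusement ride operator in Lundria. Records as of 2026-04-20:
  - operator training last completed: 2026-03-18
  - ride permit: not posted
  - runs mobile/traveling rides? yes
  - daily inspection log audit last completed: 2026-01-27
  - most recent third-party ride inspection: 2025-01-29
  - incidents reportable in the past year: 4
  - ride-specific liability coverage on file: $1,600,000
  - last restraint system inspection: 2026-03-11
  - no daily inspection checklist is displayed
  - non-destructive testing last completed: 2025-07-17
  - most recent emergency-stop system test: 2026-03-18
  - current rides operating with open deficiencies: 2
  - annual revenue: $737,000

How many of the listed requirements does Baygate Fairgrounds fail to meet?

10

1. rides operating with open deficiencies 2 > 1 → not met
2. daily inspection log audit 83 days ago vs limit 60 → not met
3. third-party ride inspection 446 days ago vs limit 365 → not met
4. incidents reportable in the past year 4 > 2 → not met
5. condition 'runs mobile/traveling rides' holds; operator training 33 days ago vs limit 30 → not met
6. ride permit absent → not met
7. non-destructive testing 277 days ago vs limit 270 → not met
8. emergency-stop system test 33 days ago vs limit 30 → not met
9. restraint system inspection 40 days ago vs limit 30 → not met
10. daily inspection checklist absent → not met
11. ride-specific liability coverage $1,600,000 ≥ $1,550,000 → met
Not met: 10 of 11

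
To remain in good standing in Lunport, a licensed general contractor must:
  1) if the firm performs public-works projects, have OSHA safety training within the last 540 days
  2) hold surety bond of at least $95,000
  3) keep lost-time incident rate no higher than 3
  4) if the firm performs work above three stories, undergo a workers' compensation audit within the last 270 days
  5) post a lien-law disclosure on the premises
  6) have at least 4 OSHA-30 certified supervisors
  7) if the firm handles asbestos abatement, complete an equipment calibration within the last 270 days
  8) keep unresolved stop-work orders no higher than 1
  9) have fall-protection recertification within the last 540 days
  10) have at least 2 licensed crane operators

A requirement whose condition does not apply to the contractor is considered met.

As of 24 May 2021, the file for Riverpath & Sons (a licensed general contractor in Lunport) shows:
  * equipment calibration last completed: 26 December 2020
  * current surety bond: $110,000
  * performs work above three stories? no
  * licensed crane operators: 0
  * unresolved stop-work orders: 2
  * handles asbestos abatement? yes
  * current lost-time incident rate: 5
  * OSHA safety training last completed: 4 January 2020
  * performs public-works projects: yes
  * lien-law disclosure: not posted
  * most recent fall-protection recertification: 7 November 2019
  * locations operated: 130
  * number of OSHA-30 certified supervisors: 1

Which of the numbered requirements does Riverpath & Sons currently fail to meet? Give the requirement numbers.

3, 5, 6, 8, 9, 10

1. condition 'performs public-works projects' holds; OSHA safety training 506 days ago vs limit 540 → met
2. surety bond $110,000 ≥ $95,000 → met
3. lost-time incident rate 5 > 3 → not met
4. condition 'performs work above three stories' does not hold → requirement n/a → met
5. lien-law disclosure absent → not met
6. OSHA-30 certified supervisors 1 < 4 → not met
7. condition 'handles asbestos abatement' holds; equipment calibration 149 days ago vs limit 270 → met
8. unresolved stop-work orders 2 > 1 → not met
9. fall-protection recertification 564 days ago vs limit 540 → not met
10. licensed crane operators 0 < 2 → not met
Not met: 3, 5, 6, 8, 9, 10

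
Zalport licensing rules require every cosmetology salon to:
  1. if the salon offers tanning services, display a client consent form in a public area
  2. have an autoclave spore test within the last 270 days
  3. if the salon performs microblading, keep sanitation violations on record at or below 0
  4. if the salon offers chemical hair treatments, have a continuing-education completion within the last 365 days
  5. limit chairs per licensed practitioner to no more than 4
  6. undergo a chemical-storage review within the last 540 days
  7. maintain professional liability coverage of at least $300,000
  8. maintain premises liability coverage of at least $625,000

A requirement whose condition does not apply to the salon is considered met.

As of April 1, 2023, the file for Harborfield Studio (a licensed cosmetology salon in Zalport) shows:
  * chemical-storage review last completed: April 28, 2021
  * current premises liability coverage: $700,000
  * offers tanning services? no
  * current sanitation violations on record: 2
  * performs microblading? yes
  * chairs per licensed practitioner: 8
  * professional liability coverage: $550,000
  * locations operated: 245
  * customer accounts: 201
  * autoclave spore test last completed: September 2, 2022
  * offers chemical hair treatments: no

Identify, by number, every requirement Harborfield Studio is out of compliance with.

3, 5, 6

1. condition 'offers tanning services' does not hold → requirement n/a → met
2. autoclave spore test 211 days ago vs limit 270 → met
3. condition 'performs microblading' holds; sanitation violations on record 2 > 0 → not met
4. condition 'offers chemical hair treatments' does not hold → requirement n/a → met
5. chairs per licensed practitioner 8 > 4 → not met
6. chemical-storage review 703 days ago vs limit 540 → not met
7. professional liability coverage $550,000 ≥ $300,000 → met
8. premises liability coverage $700,000 ≥ $625,000 → met
Not met: 3, 5, 6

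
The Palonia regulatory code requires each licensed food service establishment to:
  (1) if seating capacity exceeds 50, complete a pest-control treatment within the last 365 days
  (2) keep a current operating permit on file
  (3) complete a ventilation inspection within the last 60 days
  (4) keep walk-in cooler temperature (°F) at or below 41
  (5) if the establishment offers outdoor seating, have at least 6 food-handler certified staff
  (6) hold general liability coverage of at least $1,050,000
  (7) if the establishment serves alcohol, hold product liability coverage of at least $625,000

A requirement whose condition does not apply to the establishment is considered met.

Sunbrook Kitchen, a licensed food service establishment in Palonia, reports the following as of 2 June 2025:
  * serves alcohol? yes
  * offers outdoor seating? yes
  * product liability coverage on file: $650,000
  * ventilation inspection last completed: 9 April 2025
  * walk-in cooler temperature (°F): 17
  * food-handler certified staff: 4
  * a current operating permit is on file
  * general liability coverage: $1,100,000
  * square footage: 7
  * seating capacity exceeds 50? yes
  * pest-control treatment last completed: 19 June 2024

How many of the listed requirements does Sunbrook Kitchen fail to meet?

1. condition 'seating capacity exceeds 50' holds; pest-control treatment 348 days ago vs limit 365 → met
2. current operating permit present → met
3. ventilation inspection 54 days ago vs limit 60 → met
4. walk-in cooler temperature (°F) 17 ≤ 41 → met
5. condition 'offers outdoor seating' holds; food-handler certified staff 4 < 6 → not met
6. general liability coverage $1,100,000 ≥ $1,050,000 → met
7. condition 'serves alcohol' holds; product liability coverage $650,000 ≥ $625,000 → met
Not met: 1 of 7

1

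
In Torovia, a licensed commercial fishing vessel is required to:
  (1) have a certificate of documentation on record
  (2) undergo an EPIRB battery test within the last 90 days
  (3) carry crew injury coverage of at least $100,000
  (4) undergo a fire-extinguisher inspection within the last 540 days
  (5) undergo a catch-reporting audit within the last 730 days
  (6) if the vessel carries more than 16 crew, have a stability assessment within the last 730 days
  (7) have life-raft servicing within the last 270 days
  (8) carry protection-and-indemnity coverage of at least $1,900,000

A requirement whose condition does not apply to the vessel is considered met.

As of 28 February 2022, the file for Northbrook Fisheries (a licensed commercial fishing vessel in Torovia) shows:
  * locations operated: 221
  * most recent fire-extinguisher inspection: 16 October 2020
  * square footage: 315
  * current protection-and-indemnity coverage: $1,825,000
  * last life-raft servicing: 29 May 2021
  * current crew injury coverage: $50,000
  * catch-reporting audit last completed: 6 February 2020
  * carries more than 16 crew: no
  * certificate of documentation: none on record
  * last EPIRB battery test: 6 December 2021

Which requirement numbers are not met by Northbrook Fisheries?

1, 3, 5, 7, 8

1. certificate of documentation absent → not met
2. EPIRB battery test 84 days ago vs limit 90 → met
3. crew injury coverage $50,000 < $100,000 → not met
4. fire-extinguisher inspection 500 days ago vs limit 540 → met
5. catch-reporting audit 753 days ago vs limit 730 → not met
6. condition 'carries more than 16 crew' does not hold → requirement n/a → met
7. life-raft servicing 275 days ago vs limit 270 → not met
8. protection-and-indemnity coverage $1,825,000 < $1,900,000 → not met
Not met: 1, 3, 5, 7, 8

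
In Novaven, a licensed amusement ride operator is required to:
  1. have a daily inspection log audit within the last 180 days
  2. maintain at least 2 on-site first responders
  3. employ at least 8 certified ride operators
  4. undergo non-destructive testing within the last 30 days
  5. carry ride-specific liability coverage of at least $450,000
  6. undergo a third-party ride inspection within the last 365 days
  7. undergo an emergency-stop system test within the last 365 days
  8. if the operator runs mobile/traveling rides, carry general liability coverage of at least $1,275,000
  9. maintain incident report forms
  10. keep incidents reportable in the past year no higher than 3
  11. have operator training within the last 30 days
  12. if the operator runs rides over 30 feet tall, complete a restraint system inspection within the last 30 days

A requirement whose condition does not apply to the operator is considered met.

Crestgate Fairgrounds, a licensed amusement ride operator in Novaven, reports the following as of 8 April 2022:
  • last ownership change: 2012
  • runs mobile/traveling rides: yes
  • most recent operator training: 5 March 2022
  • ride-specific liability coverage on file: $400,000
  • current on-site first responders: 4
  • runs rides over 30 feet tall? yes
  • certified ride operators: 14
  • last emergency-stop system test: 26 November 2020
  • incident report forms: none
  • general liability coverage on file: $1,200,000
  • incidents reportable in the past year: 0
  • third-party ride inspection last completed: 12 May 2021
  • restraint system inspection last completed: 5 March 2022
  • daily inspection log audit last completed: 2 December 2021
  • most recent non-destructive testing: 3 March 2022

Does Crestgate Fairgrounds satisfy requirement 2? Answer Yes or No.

2. on-site first responders 4 ≥ 2 → met

Yes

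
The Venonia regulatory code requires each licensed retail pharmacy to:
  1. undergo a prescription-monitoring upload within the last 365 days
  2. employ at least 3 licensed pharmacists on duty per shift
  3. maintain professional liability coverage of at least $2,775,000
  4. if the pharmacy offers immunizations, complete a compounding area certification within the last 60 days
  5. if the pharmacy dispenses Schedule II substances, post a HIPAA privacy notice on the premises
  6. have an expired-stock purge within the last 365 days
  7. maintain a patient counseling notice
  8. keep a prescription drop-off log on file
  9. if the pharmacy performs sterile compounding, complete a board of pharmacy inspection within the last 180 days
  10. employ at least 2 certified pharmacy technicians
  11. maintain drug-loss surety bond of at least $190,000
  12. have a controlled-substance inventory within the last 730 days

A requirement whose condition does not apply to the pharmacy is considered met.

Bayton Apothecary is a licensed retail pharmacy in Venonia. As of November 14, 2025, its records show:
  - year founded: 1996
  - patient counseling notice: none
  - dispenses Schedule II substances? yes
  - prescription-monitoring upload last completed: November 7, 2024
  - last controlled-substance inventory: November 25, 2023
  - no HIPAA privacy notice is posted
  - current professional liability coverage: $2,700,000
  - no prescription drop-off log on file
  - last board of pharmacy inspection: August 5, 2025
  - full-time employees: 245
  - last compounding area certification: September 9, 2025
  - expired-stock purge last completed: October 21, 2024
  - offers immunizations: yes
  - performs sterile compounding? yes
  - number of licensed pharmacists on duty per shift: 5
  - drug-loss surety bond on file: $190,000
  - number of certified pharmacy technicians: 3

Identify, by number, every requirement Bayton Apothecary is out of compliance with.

1, 3, 4, 5, 6, 7, 8

1. prescription-monitoring upload 372 days ago vs limit 365 → not met
2. licensed pharmacists on duty per shift 5 ≥ 3 → met
3. professional liability coverage $2,700,000 < $2,775,000 → not met
4. condition 'offers immunizations' holds; compounding area certification 66 days ago vs limit 60 → not met
5. condition 'dispenses Schedule II substances' holds; HIPAA privacy notice absent → not met
6. expired-stock purge 389 days ago vs limit 365 → not met
7. patient counseling notice absent → not met
8. prescription drop-off log absent → not met
9. condition 'performs sterile compounding' holds; board of pharmacy inspection 101 days ago vs limit 180 → met
10. certified pharmacy technicians 3 ≥ 2 → met
11. drug-loss surety bond $190,000 ≥ $190,000 → met
12. controlled-substance inventory 720 days ago vs limit 730 → met
Not met: 1, 3, 4, 5, 6, 7, 8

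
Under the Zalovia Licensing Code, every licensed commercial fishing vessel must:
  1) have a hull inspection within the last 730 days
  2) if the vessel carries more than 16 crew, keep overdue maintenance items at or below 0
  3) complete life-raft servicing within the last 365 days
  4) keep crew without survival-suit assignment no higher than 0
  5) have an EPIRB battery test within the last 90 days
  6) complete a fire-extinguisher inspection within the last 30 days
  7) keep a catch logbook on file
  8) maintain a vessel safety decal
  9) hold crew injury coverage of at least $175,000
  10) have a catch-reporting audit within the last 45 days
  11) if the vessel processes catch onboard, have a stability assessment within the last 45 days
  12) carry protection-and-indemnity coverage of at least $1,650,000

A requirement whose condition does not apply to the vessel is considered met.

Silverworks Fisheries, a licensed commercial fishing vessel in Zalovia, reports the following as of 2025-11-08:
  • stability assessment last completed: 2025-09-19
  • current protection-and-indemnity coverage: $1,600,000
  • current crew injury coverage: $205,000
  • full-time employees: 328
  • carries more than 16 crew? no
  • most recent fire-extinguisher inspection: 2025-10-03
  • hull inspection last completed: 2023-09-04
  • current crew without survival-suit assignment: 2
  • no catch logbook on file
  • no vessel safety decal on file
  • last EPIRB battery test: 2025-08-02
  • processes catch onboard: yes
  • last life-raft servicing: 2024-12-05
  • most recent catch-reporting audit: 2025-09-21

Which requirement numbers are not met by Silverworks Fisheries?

1. hull inspection 796 days ago vs limit 730 → not met
2. condition 'carries more than 16 crew' does not hold → requirement n/a → met
3. life-raft servicing 338 days ago vs limit 365 → met
4. crew without survival-suit assignment 2 > 0 → not met
5. EPIRB battery test 98 days ago vs limit 90 → not met
6. fire-extinguisher inspection 36 days ago vs limit 30 → not met
7. catch logbook absent → not met
8. vessel safety decal absent → not met
9. crew injury coverage $205,000 ≥ $175,000 → met
10. catch-reporting audit 48 days ago vs limit 45 → not met
11. condition 'processes catch onboard' holds; stability assessment 50 days ago vs limit 45 → not met
12. protection-and-indemnity coverage $1,600,000 < $1,650,000 → not met
Not met: 1, 4, 5, 6, 7, 8, 10, 11, 12

1, 4, 5, 6, 7, 8, 10, 11, 12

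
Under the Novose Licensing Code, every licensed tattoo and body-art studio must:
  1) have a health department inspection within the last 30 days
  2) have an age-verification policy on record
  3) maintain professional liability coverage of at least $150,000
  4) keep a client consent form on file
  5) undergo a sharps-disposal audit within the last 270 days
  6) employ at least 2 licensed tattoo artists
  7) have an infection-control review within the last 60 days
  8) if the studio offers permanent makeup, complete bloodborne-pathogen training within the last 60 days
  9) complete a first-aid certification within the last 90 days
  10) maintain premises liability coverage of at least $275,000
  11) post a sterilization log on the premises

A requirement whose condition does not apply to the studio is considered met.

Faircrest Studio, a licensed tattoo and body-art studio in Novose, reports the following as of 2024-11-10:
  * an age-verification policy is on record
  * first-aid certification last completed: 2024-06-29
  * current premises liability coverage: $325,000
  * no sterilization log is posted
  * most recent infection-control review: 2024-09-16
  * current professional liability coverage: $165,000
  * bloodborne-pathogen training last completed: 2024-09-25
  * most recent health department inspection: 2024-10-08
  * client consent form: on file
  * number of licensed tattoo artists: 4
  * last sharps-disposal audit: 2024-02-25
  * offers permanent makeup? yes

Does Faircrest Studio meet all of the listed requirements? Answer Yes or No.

1. health department inspection 33 days ago vs limit 30 → not met
2. age-verification policy present → met
3. professional liability coverage $165,000 ≥ $150,000 → met
4. client consent form present → met
5. sharps-disposal audit 259 days ago vs limit 270 → met
6. licensed tattoo artists 4 ≥ 2 → met
7. infection-control review 55 days ago vs limit 60 → met
8. condition 'offers permanent makeup' holds; bloodborne-pathogen training 46 days ago vs limit 60 → met
9. first-aid certification 134 days ago vs limit 90 → not met
10. premises liability coverage $325,000 ≥ $275,000 → met
11. sterilization log absent → not met
Not met: 1, 9, 11

No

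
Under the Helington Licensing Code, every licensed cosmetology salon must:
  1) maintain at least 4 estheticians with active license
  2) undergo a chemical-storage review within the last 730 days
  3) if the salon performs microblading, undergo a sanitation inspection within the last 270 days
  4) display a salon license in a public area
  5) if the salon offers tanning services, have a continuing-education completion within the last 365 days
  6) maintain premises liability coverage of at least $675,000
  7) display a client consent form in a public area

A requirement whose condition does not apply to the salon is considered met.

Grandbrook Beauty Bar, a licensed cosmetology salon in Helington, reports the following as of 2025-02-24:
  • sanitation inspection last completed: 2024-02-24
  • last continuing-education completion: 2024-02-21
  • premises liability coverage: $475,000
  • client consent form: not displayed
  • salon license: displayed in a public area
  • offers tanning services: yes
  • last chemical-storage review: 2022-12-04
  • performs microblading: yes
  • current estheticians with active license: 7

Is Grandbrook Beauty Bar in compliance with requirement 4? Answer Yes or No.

Yes

4. salon license present → met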